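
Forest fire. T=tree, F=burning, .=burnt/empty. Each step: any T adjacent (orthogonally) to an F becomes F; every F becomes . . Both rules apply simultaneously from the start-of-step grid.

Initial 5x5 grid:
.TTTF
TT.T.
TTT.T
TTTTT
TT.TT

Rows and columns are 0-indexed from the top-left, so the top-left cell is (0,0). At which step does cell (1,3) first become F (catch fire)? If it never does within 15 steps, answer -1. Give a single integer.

Step 1: cell (1,3)='T' (+1 fires, +1 burnt)
Step 2: cell (1,3)='F' (+2 fires, +1 burnt)
  -> target ignites at step 2
Step 3: cell (1,3)='.' (+1 fires, +2 burnt)
Step 4: cell (1,3)='.' (+1 fires, +1 burnt)
Step 5: cell (1,3)='.' (+2 fires, +1 burnt)
Step 6: cell (1,3)='.' (+3 fires, +2 burnt)
Step 7: cell (1,3)='.' (+3 fires, +3 burnt)
Step 8: cell (1,3)='.' (+2 fires, +3 burnt)
Step 9: cell (1,3)='.' (+2 fires, +2 burnt)
Step 10: cell (1,3)='.' (+2 fires, +2 burnt)
Step 11: cell (1,3)='.' (+0 fires, +2 burnt)
  fire out at step 11

2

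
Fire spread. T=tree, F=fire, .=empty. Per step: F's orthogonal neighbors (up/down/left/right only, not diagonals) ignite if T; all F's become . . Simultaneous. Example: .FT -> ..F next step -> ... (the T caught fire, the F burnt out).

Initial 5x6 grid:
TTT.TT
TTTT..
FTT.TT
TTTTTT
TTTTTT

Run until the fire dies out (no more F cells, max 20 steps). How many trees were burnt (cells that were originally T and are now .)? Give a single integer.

Step 1: +3 fires, +1 burnt (F count now 3)
Step 2: +5 fires, +3 burnt (F count now 5)
Step 3: +4 fires, +5 burnt (F count now 4)
Step 4: +4 fires, +4 burnt (F count now 4)
Step 5: +2 fires, +4 burnt (F count now 2)
Step 6: +3 fires, +2 burnt (F count now 3)
Step 7: +2 fires, +3 burnt (F count now 2)
Step 8: +0 fires, +2 burnt (F count now 0)
Fire out after step 8
Initially T: 25, now '.': 28
Total burnt (originally-T cells now '.'): 23

Answer: 23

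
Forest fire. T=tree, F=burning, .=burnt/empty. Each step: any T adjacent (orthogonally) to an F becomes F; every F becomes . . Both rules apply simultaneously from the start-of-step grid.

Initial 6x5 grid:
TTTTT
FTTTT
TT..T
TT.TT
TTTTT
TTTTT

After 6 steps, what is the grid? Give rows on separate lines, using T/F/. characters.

Step 1: 3 trees catch fire, 1 burn out
  FTTTT
  .FTTT
  FT..T
  TT.TT
  TTTTT
  TTTTT
Step 2: 4 trees catch fire, 3 burn out
  .FTTT
  ..FTT
  .F..T
  FT.TT
  TTTTT
  TTTTT
Step 3: 4 trees catch fire, 4 burn out
  ..FTT
  ...FT
  ....T
  .F.TT
  FTTTT
  TTTTT
Step 4: 4 trees catch fire, 4 burn out
  ...FT
  ....F
  ....T
  ...TT
  .FTTT
  FTTTT
Step 5: 4 trees catch fire, 4 burn out
  ....F
  .....
  ....F
  ...TT
  ..FTT
  .FTTT
Step 6: 3 trees catch fire, 4 burn out
  .....
  .....
  .....
  ...TF
  ...FT
  ..FTT

.....
.....
.....
...TF
...FT
..FTT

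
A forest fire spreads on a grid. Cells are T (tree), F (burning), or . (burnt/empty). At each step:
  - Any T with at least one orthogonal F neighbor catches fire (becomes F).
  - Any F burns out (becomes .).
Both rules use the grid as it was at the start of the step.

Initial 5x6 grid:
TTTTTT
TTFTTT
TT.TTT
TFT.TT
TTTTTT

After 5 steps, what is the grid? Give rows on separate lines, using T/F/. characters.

Step 1: 7 trees catch fire, 2 burn out
  TTFTTT
  TF.FTT
  TF.TTT
  F.F.TT
  TFTTTT
Step 2: 8 trees catch fire, 7 burn out
  TF.FTT
  F...FT
  F..FTT
  ....TT
  F.FTTT
Step 3: 5 trees catch fire, 8 burn out
  F...FT
  .....F
  ....FT
  ....TT
  ...FTT
Step 4: 4 trees catch fire, 5 burn out
  .....F
  ......
  .....F
  ....FT
  ....FT
Step 5: 2 trees catch fire, 4 burn out
  ......
  ......
  ......
  .....F
  .....F

......
......
......
.....F
.....F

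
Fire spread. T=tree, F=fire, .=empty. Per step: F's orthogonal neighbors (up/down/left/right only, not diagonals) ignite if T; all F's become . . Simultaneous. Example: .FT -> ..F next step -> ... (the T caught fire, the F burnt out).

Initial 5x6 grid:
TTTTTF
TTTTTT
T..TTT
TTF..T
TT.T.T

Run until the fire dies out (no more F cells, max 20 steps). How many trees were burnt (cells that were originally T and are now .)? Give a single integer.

Answer: 21

Derivation:
Step 1: +3 fires, +2 burnt (F count now 3)
Step 2: +5 fires, +3 burnt (F count now 5)
Step 3: +6 fires, +5 burnt (F count now 6)
Step 4: +5 fires, +6 burnt (F count now 5)
Step 5: +2 fires, +5 burnt (F count now 2)
Step 6: +0 fires, +2 burnt (F count now 0)
Fire out after step 6
Initially T: 22, now '.': 29
Total burnt (originally-T cells now '.'): 21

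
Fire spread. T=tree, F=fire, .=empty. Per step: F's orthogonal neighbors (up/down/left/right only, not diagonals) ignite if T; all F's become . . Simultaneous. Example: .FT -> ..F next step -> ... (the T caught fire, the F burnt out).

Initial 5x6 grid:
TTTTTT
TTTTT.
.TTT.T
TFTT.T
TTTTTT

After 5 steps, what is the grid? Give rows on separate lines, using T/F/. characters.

Step 1: 4 trees catch fire, 1 burn out
  TTTTTT
  TTTTT.
  .FTT.T
  F.FT.T
  TFTTTT
Step 2: 5 trees catch fire, 4 burn out
  TTTTTT
  TFTTT.
  ..FT.T
  ...F.T
  F.FTTT
Step 3: 5 trees catch fire, 5 burn out
  TFTTTT
  F.FTT.
  ...F.T
  .....T
  ...FTT
Step 4: 4 trees catch fire, 5 burn out
  F.FTTT
  ...FT.
  .....T
  .....T
  ....FT
Step 5: 3 trees catch fire, 4 burn out
  ...FTT
  ....F.
  .....T
  .....T
  .....F

...FTT
....F.
.....T
.....T
.....F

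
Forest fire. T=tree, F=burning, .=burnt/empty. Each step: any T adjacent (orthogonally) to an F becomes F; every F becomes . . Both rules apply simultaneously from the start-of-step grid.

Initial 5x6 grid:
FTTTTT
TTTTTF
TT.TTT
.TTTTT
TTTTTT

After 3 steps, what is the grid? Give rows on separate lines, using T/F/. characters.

Step 1: 5 trees catch fire, 2 burn out
  .FTTTF
  FTTTF.
  TT.TTF
  .TTTTT
  TTTTTT
Step 2: 7 trees catch fire, 5 burn out
  ..FTF.
  .FTF..
  FT.TF.
  .TTTTF
  TTTTTT
Step 3: 6 trees catch fire, 7 burn out
  ...F..
  ..F...
  .F.F..
  .TTTF.
  TTTTTF

...F..
..F...
.F.F..
.TTTF.
TTTTTF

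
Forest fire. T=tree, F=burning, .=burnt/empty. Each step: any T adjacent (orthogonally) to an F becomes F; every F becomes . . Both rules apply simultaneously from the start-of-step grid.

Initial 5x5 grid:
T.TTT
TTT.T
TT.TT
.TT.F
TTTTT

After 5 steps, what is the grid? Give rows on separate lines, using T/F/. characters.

Step 1: 2 trees catch fire, 1 burn out
  T.TTT
  TTT.T
  TT.TF
  .TT..
  TTTTF
Step 2: 3 trees catch fire, 2 burn out
  T.TTT
  TTT.F
  TT.F.
  .TT..
  TTTF.
Step 3: 2 trees catch fire, 3 burn out
  T.TTF
  TTT..
  TT...
  .TT..
  TTF..
Step 4: 3 trees catch fire, 2 burn out
  T.TF.
  TTT..
  TT...
  .TF..
  TF...
Step 5: 3 trees catch fire, 3 burn out
  T.F..
  TTT..
  TT...
  .F...
  F....

T.F..
TTT..
TT...
.F...
F....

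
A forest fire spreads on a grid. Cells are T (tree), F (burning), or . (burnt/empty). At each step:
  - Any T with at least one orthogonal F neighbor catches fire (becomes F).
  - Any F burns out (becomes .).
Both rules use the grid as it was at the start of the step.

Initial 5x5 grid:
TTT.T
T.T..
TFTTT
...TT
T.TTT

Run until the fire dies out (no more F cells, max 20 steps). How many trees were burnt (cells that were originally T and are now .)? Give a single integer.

Step 1: +2 fires, +1 burnt (F count now 2)
Step 2: +3 fires, +2 burnt (F count now 3)
Step 3: +4 fires, +3 burnt (F count now 4)
Step 4: +3 fires, +4 burnt (F count now 3)
Step 5: +2 fires, +3 burnt (F count now 2)
Step 6: +0 fires, +2 burnt (F count now 0)
Fire out after step 6
Initially T: 16, now '.': 23
Total burnt (originally-T cells now '.'): 14

Answer: 14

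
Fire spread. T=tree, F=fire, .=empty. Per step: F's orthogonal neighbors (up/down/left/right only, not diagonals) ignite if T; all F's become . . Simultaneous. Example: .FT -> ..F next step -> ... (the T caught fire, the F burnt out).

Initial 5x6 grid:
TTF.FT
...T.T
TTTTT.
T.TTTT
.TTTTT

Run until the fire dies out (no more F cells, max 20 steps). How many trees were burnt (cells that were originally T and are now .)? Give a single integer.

Step 1: +2 fires, +2 burnt (F count now 2)
Step 2: +2 fires, +2 burnt (F count now 2)
Step 3: +0 fires, +2 burnt (F count now 0)
Fire out after step 3
Initially T: 20, now '.': 14
Total burnt (originally-T cells now '.'): 4

Answer: 4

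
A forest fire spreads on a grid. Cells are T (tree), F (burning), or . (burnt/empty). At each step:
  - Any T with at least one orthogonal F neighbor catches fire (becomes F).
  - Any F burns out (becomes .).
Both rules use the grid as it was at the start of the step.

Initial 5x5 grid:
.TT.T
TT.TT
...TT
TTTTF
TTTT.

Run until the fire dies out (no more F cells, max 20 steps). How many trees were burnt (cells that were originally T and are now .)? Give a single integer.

Answer: 13

Derivation:
Step 1: +2 fires, +1 burnt (F count now 2)
Step 2: +4 fires, +2 burnt (F count now 4)
Step 3: +4 fires, +4 burnt (F count now 4)
Step 4: +2 fires, +4 burnt (F count now 2)
Step 5: +1 fires, +2 burnt (F count now 1)
Step 6: +0 fires, +1 burnt (F count now 0)
Fire out after step 6
Initially T: 17, now '.': 21
Total burnt (originally-T cells now '.'): 13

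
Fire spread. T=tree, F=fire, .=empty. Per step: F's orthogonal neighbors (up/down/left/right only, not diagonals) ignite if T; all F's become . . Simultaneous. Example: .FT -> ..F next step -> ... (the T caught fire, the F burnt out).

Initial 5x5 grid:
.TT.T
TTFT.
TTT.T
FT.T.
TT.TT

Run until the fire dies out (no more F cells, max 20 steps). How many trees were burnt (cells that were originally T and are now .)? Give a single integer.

Answer: 11

Derivation:
Step 1: +7 fires, +2 burnt (F count now 7)
Step 2: +4 fires, +7 burnt (F count now 4)
Step 3: +0 fires, +4 burnt (F count now 0)
Fire out after step 3
Initially T: 16, now '.': 20
Total burnt (originally-T cells now '.'): 11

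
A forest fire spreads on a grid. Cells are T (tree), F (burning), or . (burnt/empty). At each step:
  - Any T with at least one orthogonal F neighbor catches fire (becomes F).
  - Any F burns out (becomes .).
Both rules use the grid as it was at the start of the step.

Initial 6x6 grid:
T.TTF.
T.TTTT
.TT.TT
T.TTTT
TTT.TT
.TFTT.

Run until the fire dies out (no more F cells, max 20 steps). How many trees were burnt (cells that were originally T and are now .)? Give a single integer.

Step 1: +5 fires, +2 burnt (F count now 5)
Step 2: +7 fires, +5 burnt (F count now 7)
Step 3: +7 fires, +7 burnt (F count now 7)
Step 4: +4 fires, +7 burnt (F count now 4)
Step 5: +0 fires, +4 burnt (F count now 0)
Fire out after step 5
Initially T: 25, now '.': 34
Total burnt (originally-T cells now '.'): 23

Answer: 23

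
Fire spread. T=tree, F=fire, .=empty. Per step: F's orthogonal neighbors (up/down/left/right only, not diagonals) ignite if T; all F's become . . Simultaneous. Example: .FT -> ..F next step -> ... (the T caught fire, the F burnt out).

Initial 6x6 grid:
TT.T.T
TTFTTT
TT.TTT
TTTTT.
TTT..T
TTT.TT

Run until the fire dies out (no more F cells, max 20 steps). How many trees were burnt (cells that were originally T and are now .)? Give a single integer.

Step 1: +2 fires, +1 burnt (F count now 2)
Step 2: +6 fires, +2 burnt (F count now 6)
Step 3: +6 fires, +6 burnt (F count now 6)
Step 4: +6 fires, +6 burnt (F count now 6)
Step 5: +3 fires, +6 burnt (F count now 3)
Step 6: +2 fires, +3 burnt (F count now 2)
Step 7: +0 fires, +2 burnt (F count now 0)
Fire out after step 7
Initially T: 28, now '.': 33
Total burnt (originally-T cells now '.'): 25

Answer: 25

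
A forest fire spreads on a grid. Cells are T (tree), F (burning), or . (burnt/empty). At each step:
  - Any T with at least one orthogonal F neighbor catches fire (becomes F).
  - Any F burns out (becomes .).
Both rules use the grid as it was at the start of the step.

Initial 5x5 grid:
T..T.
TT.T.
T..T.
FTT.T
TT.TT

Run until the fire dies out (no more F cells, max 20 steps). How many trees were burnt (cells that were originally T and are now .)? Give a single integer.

Step 1: +3 fires, +1 burnt (F count now 3)
Step 2: +3 fires, +3 burnt (F count now 3)
Step 3: +2 fires, +3 burnt (F count now 2)
Step 4: +0 fires, +2 burnt (F count now 0)
Fire out after step 4
Initially T: 14, now '.': 19
Total burnt (originally-T cells now '.'): 8

Answer: 8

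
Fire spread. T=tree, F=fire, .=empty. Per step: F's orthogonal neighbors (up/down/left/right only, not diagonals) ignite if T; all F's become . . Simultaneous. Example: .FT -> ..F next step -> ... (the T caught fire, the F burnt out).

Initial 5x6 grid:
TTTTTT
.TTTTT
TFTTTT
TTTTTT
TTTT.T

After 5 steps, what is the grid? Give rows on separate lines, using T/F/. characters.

Step 1: 4 trees catch fire, 1 burn out
  TTTTTT
  .FTTTT
  F.FTTT
  TFTTTT
  TTTT.T
Step 2: 6 trees catch fire, 4 burn out
  TFTTTT
  ..FTTT
  ...FTT
  F.FTTT
  TFTT.T
Step 3: 7 trees catch fire, 6 burn out
  F.FTTT
  ...FTT
  ....FT
  ...FTT
  F.FT.T
Step 4: 5 trees catch fire, 7 burn out
  ...FTT
  ....FT
  .....F
  ....FT
  ...F.T
Step 5: 3 trees catch fire, 5 burn out
  ....FT
  .....F
  ......
  .....F
  .....T

....FT
.....F
......
.....F
.....T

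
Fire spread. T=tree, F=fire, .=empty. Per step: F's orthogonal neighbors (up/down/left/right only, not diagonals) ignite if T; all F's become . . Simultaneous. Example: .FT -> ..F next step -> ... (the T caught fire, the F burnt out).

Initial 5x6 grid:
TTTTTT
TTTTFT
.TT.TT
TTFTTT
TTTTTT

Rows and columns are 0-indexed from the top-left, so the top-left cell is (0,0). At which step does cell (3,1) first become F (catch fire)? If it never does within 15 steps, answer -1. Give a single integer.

Step 1: cell (3,1)='F' (+8 fires, +2 burnt)
  -> target ignites at step 1
Step 2: cell (3,1)='.' (+9 fires, +8 burnt)
Step 3: cell (3,1)='.' (+5 fires, +9 burnt)
Step 4: cell (3,1)='.' (+3 fires, +5 burnt)
Step 5: cell (3,1)='.' (+1 fires, +3 burnt)
Step 6: cell (3,1)='.' (+0 fires, +1 burnt)
  fire out at step 6

1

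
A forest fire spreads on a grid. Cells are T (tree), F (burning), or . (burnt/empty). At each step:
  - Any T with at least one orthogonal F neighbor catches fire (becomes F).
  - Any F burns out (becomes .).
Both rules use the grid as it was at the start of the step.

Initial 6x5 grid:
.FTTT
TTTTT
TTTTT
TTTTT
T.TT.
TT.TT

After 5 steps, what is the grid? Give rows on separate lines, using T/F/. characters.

Step 1: 2 trees catch fire, 1 burn out
  ..FTT
  TFTTT
  TTTTT
  TTTTT
  T.TT.
  TT.TT
Step 2: 4 trees catch fire, 2 burn out
  ...FT
  F.FTT
  TFTTT
  TTTTT
  T.TT.
  TT.TT
Step 3: 5 trees catch fire, 4 burn out
  ....F
  ...FT
  F.FTT
  TFTTT
  T.TT.
  TT.TT
Step 4: 4 trees catch fire, 5 burn out
  .....
  ....F
  ...FT
  F.FTT
  T.TT.
  TT.TT
Step 5: 4 trees catch fire, 4 burn out
  .....
  .....
  ....F
  ...FT
  F.FT.
  TT.TT

.....
.....
....F
...FT
F.FT.
TT.TT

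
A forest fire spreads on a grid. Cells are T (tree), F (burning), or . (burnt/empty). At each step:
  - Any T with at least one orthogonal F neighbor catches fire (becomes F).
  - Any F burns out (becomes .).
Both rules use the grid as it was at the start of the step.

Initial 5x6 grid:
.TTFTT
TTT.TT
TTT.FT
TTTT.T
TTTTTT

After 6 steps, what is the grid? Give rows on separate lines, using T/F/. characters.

Step 1: 4 trees catch fire, 2 burn out
  .TF.FT
  TTT.FT
  TTT..F
  TTTT.T
  TTTTTT
Step 2: 5 trees catch fire, 4 burn out
  .F...F
  TTF..F
  TTT...
  TTTT.F
  TTTTTT
Step 3: 3 trees catch fire, 5 burn out
  ......
  TF....
  TTF...
  TTTT..
  TTTTTF
Step 4: 4 trees catch fire, 3 burn out
  ......
  F.....
  TF....
  TTFT..
  TTTTF.
Step 5: 5 trees catch fire, 4 burn out
  ......
  ......
  F.....
  TF.F..
  TTFF..
Step 6: 2 trees catch fire, 5 burn out
  ......
  ......
  ......
  F.....
  TF....

......
......
......
F.....
TF....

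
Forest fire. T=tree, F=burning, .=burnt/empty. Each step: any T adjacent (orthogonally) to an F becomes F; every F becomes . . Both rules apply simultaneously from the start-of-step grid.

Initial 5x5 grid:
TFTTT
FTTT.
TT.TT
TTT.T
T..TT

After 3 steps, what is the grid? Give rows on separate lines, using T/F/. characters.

Step 1: 4 trees catch fire, 2 burn out
  F.FTT
  .FTT.
  FT.TT
  TTT.T
  T..TT
Step 2: 4 trees catch fire, 4 burn out
  ...FT
  ..FT.
  .F.TT
  FTT.T
  T..TT
Step 3: 4 trees catch fire, 4 burn out
  ....F
  ...F.
  ...TT
  .FT.T
  F..TT

....F
...F.
...TT
.FT.T
F..TT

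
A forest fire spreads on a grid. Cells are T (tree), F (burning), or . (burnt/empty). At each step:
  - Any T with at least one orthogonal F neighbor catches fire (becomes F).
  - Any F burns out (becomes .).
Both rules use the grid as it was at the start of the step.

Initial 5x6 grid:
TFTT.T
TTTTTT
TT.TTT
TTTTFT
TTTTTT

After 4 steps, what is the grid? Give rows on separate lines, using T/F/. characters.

Step 1: 7 trees catch fire, 2 burn out
  F.FT.T
  TFTTTT
  TT.TFT
  TTTF.F
  TTTTFT
Step 2: 10 trees catch fire, 7 burn out
  ...F.T
  F.FTFT
  TF.F.F
  TTF...
  TTTF.F
Step 3: 5 trees catch fire, 10 burn out
  .....T
  ...F.F
  F.....
  TF....
  TTF...
Step 4: 3 trees catch fire, 5 burn out
  .....F
  ......
  ......
  F.....
  TF....

.....F
......
......
F.....
TF....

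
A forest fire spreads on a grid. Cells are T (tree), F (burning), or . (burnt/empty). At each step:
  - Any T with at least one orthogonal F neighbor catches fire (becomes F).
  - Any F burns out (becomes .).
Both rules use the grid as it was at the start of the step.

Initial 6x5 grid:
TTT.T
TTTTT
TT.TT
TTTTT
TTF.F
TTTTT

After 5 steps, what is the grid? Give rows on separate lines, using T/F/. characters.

Step 1: 5 trees catch fire, 2 burn out
  TTT.T
  TTTTT
  TT.TT
  TTFTF
  TF...
  TTFTF
Step 2: 6 trees catch fire, 5 burn out
  TTT.T
  TTTTT
  TT.TF
  TF.F.
  F....
  TF.F.
Step 3: 5 trees catch fire, 6 burn out
  TTT.T
  TTTTF
  TF.F.
  F....
  .....
  F....
Step 4: 4 trees catch fire, 5 burn out
  TTT.F
  TFTF.
  F....
  .....
  .....
  .....
Step 5: 3 trees catch fire, 4 burn out
  TFT..
  F.F..
  .....
  .....
  .....
  .....

TFT..
F.F..
.....
.....
.....
.....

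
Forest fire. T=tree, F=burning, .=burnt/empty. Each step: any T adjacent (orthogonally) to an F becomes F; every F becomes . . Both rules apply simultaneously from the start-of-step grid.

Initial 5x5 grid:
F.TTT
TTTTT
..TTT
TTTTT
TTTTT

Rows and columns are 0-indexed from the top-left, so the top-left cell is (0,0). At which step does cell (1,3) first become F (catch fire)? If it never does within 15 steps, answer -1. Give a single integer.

Step 1: cell (1,3)='T' (+1 fires, +1 burnt)
Step 2: cell (1,3)='T' (+1 fires, +1 burnt)
Step 3: cell (1,3)='T' (+1 fires, +1 burnt)
Step 4: cell (1,3)='F' (+3 fires, +1 burnt)
  -> target ignites at step 4
Step 5: cell (1,3)='.' (+4 fires, +3 burnt)
Step 6: cell (1,3)='.' (+5 fires, +4 burnt)
Step 7: cell (1,3)='.' (+4 fires, +5 burnt)
Step 8: cell (1,3)='.' (+2 fires, +4 burnt)
Step 9: cell (1,3)='.' (+0 fires, +2 burnt)
  fire out at step 9

4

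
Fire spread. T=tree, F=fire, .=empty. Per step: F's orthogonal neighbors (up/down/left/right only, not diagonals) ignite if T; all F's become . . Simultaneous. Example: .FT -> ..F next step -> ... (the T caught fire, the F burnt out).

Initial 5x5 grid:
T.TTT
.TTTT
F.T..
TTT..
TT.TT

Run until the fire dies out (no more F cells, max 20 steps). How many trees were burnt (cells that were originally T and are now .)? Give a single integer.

Step 1: +1 fires, +1 burnt (F count now 1)
Step 2: +2 fires, +1 burnt (F count now 2)
Step 3: +2 fires, +2 burnt (F count now 2)
Step 4: +1 fires, +2 burnt (F count now 1)
Step 5: +1 fires, +1 burnt (F count now 1)
Step 6: +3 fires, +1 burnt (F count now 3)
Step 7: +2 fires, +3 burnt (F count now 2)
Step 8: +1 fires, +2 burnt (F count now 1)
Step 9: +0 fires, +1 burnt (F count now 0)
Fire out after step 9
Initially T: 16, now '.': 22
Total burnt (originally-T cells now '.'): 13

Answer: 13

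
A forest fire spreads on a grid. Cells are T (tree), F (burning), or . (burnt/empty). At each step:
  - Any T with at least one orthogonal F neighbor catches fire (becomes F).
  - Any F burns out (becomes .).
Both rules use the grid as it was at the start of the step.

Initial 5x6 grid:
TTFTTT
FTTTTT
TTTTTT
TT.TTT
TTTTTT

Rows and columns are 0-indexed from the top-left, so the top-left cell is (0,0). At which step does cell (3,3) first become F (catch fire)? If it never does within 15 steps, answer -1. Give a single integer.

Step 1: cell (3,3)='T' (+6 fires, +2 burnt)
Step 2: cell (3,3)='T' (+5 fires, +6 burnt)
Step 3: cell (3,3)='T' (+5 fires, +5 burnt)
Step 4: cell (3,3)='F' (+4 fires, +5 burnt)
  -> target ignites at step 4
Step 5: cell (3,3)='.' (+4 fires, +4 burnt)
Step 6: cell (3,3)='.' (+2 fires, +4 burnt)
Step 7: cell (3,3)='.' (+1 fires, +2 burnt)
Step 8: cell (3,3)='.' (+0 fires, +1 burnt)
  fire out at step 8

4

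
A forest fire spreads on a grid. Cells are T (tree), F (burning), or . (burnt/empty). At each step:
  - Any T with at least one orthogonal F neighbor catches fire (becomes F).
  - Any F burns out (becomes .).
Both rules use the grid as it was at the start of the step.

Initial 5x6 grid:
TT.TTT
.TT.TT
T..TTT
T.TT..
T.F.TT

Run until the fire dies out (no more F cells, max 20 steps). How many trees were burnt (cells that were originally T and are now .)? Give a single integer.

Step 1: +1 fires, +1 burnt (F count now 1)
Step 2: +1 fires, +1 burnt (F count now 1)
Step 3: +1 fires, +1 burnt (F count now 1)
Step 4: +1 fires, +1 burnt (F count now 1)
Step 5: +2 fires, +1 burnt (F count now 2)
Step 6: +2 fires, +2 burnt (F count now 2)
Step 7: +2 fires, +2 burnt (F count now 2)
Step 8: +0 fires, +2 burnt (F count now 0)
Fire out after step 8
Initially T: 19, now '.': 21
Total burnt (originally-T cells now '.'): 10

Answer: 10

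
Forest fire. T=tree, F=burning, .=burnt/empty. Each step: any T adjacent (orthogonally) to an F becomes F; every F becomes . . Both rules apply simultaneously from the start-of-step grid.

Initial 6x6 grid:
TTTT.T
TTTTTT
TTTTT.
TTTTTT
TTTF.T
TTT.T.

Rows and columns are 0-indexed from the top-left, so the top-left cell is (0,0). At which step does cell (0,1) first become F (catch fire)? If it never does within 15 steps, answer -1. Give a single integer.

Step 1: cell (0,1)='T' (+2 fires, +1 burnt)
Step 2: cell (0,1)='T' (+5 fires, +2 burnt)
Step 3: cell (0,1)='T' (+7 fires, +5 burnt)
Step 4: cell (0,1)='T' (+7 fires, +7 burnt)
Step 5: cell (0,1)='T' (+4 fires, +7 burnt)
Step 6: cell (0,1)='F' (+3 fires, +4 burnt)
  -> target ignites at step 6
Step 7: cell (0,1)='.' (+1 fires, +3 burnt)
Step 8: cell (0,1)='.' (+0 fires, +1 burnt)
  fire out at step 8

6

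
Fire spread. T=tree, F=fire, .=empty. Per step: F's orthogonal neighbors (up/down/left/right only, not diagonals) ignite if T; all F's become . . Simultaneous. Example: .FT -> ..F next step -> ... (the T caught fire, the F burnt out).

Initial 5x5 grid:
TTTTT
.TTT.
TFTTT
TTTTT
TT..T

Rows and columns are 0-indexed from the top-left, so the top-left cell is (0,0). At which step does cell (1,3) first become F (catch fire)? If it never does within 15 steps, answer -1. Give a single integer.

Step 1: cell (1,3)='T' (+4 fires, +1 burnt)
Step 2: cell (1,3)='T' (+6 fires, +4 burnt)
Step 3: cell (1,3)='F' (+6 fires, +6 burnt)
  -> target ignites at step 3
Step 4: cell (1,3)='.' (+2 fires, +6 burnt)
Step 5: cell (1,3)='.' (+2 fires, +2 burnt)
Step 6: cell (1,3)='.' (+0 fires, +2 burnt)
  fire out at step 6

3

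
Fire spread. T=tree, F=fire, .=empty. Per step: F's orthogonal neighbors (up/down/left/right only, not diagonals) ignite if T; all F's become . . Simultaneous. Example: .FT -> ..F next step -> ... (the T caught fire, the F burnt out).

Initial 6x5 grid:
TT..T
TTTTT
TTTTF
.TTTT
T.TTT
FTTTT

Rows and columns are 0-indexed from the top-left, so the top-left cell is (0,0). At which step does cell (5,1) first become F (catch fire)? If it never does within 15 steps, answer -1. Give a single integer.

Step 1: cell (5,1)='F' (+5 fires, +2 burnt)
  -> target ignites at step 1
Step 2: cell (5,1)='.' (+6 fires, +5 burnt)
Step 3: cell (5,1)='.' (+7 fires, +6 burnt)
Step 4: cell (5,1)='.' (+3 fires, +7 burnt)
Step 5: cell (5,1)='.' (+2 fires, +3 burnt)
Step 6: cell (5,1)='.' (+1 fires, +2 burnt)
Step 7: cell (5,1)='.' (+0 fires, +1 burnt)
  fire out at step 7

1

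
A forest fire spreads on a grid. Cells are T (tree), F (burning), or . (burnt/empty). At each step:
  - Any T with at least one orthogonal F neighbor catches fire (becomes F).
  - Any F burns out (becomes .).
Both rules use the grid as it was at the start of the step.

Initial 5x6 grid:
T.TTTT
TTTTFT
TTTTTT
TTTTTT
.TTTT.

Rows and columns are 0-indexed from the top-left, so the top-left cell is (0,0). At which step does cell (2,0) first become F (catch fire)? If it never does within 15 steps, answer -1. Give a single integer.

Step 1: cell (2,0)='T' (+4 fires, +1 burnt)
Step 2: cell (2,0)='T' (+6 fires, +4 burnt)
Step 3: cell (2,0)='T' (+6 fires, +6 burnt)
Step 4: cell (2,0)='T' (+4 fires, +6 burnt)
Step 5: cell (2,0)='F' (+4 fires, +4 burnt)
  -> target ignites at step 5
Step 6: cell (2,0)='.' (+2 fires, +4 burnt)
Step 7: cell (2,0)='.' (+0 fires, +2 burnt)
  fire out at step 7

5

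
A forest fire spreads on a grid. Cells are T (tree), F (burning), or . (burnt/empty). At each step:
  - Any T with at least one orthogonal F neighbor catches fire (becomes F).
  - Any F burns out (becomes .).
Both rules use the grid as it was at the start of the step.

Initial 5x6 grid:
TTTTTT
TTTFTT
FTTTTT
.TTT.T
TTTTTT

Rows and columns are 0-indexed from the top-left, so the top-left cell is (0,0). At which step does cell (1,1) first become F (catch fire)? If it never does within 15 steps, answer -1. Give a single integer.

Step 1: cell (1,1)='T' (+6 fires, +2 burnt)
Step 2: cell (1,1)='F' (+9 fires, +6 burnt)
  -> target ignites at step 2
Step 3: cell (1,1)='.' (+6 fires, +9 burnt)
Step 4: cell (1,1)='.' (+4 fires, +6 burnt)
Step 5: cell (1,1)='.' (+1 fires, +4 burnt)
Step 6: cell (1,1)='.' (+0 fires, +1 burnt)
  fire out at step 6

2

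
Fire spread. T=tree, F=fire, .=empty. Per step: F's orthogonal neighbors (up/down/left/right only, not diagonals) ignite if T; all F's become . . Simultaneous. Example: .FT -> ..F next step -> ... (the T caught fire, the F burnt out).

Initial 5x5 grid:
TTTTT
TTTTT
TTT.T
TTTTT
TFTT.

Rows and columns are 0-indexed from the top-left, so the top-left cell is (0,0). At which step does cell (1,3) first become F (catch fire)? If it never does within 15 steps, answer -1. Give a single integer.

Step 1: cell (1,3)='T' (+3 fires, +1 burnt)
Step 2: cell (1,3)='T' (+4 fires, +3 burnt)
Step 3: cell (1,3)='T' (+4 fires, +4 burnt)
Step 4: cell (1,3)='T' (+4 fires, +4 burnt)
Step 5: cell (1,3)='F' (+4 fires, +4 burnt)
  -> target ignites at step 5
Step 6: cell (1,3)='.' (+2 fires, +4 burnt)
Step 7: cell (1,3)='.' (+1 fires, +2 burnt)
Step 8: cell (1,3)='.' (+0 fires, +1 burnt)
  fire out at step 8

5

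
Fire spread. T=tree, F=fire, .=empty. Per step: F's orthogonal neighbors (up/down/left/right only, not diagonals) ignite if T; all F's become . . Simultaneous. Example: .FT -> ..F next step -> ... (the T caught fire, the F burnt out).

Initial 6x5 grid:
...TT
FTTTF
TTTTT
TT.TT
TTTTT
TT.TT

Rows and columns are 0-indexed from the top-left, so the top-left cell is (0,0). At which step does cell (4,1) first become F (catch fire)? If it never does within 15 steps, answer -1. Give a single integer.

Step 1: cell (4,1)='T' (+5 fires, +2 burnt)
Step 2: cell (4,1)='T' (+6 fires, +5 burnt)
Step 3: cell (4,1)='T' (+5 fires, +6 burnt)
Step 4: cell (4,1)='F' (+4 fires, +5 burnt)
  -> target ignites at step 4
Step 5: cell (4,1)='.' (+3 fires, +4 burnt)
Step 6: cell (4,1)='.' (+0 fires, +3 burnt)
  fire out at step 6

4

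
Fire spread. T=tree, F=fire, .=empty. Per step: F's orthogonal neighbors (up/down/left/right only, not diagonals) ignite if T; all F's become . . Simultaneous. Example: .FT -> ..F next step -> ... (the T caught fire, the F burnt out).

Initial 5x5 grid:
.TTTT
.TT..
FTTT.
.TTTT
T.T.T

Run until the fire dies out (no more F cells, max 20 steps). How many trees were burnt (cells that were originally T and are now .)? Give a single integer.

Step 1: +1 fires, +1 burnt (F count now 1)
Step 2: +3 fires, +1 burnt (F count now 3)
Step 3: +4 fires, +3 burnt (F count now 4)
Step 4: +3 fires, +4 burnt (F count now 3)
Step 5: +2 fires, +3 burnt (F count now 2)
Step 6: +2 fires, +2 burnt (F count now 2)
Step 7: +0 fires, +2 burnt (F count now 0)
Fire out after step 7
Initially T: 16, now '.': 24
Total burnt (originally-T cells now '.'): 15

Answer: 15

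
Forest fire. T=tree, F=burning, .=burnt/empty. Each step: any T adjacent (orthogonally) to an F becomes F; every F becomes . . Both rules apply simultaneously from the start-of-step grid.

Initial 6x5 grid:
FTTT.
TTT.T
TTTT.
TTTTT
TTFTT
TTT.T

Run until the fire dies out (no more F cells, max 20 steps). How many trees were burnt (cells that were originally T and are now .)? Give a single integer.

Answer: 23

Derivation:
Step 1: +6 fires, +2 burnt (F count now 6)
Step 2: +9 fires, +6 burnt (F count now 9)
Step 3: +8 fires, +9 burnt (F count now 8)
Step 4: +0 fires, +8 burnt (F count now 0)
Fire out after step 4
Initially T: 24, now '.': 29
Total burnt (originally-T cells now '.'): 23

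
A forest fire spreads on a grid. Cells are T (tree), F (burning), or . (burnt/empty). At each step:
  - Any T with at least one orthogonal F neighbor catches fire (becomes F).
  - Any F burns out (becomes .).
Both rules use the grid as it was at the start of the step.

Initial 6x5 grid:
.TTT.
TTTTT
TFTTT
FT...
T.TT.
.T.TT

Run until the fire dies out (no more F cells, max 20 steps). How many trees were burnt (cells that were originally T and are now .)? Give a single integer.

Step 1: +5 fires, +2 burnt (F count now 5)
Step 2: +4 fires, +5 burnt (F count now 4)
Step 3: +3 fires, +4 burnt (F count now 3)
Step 4: +2 fires, +3 burnt (F count now 2)
Step 5: +0 fires, +2 burnt (F count now 0)
Fire out after step 5
Initially T: 19, now '.': 25
Total burnt (originally-T cells now '.'): 14

Answer: 14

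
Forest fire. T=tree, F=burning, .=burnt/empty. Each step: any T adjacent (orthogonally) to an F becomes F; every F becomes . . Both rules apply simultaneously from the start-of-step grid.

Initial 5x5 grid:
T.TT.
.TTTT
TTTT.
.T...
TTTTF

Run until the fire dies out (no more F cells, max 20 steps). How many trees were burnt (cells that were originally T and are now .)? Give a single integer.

Step 1: +1 fires, +1 burnt (F count now 1)
Step 2: +1 fires, +1 burnt (F count now 1)
Step 3: +1 fires, +1 burnt (F count now 1)
Step 4: +2 fires, +1 burnt (F count now 2)
Step 5: +1 fires, +2 burnt (F count now 1)
Step 6: +3 fires, +1 burnt (F count now 3)
Step 7: +2 fires, +3 burnt (F count now 2)
Step 8: +2 fires, +2 burnt (F count now 2)
Step 9: +2 fires, +2 burnt (F count now 2)
Step 10: +0 fires, +2 burnt (F count now 0)
Fire out after step 10
Initially T: 16, now '.': 24
Total burnt (originally-T cells now '.'): 15

Answer: 15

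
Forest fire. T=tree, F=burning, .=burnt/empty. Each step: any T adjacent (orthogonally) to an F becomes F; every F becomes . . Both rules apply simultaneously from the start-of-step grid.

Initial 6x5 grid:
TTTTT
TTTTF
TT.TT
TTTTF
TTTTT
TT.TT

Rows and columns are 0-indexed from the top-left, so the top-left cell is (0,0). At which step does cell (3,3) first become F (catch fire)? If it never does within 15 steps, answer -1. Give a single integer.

Step 1: cell (3,3)='F' (+5 fires, +2 burnt)
  -> target ignites at step 1
Step 2: cell (3,3)='.' (+6 fires, +5 burnt)
Step 3: cell (3,3)='.' (+5 fires, +6 burnt)
Step 4: cell (3,3)='.' (+5 fires, +5 burnt)
Step 5: cell (3,3)='.' (+4 fires, +5 burnt)
Step 6: cell (3,3)='.' (+1 fires, +4 burnt)
Step 7: cell (3,3)='.' (+0 fires, +1 burnt)
  fire out at step 7

1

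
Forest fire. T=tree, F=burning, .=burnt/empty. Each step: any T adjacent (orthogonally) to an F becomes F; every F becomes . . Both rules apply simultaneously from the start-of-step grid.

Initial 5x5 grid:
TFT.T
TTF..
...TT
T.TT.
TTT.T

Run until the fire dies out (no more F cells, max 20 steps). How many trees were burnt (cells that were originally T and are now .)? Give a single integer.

Step 1: +3 fires, +2 burnt (F count now 3)
Step 2: +1 fires, +3 burnt (F count now 1)
Step 3: +0 fires, +1 burnt (F count now 0)
Fire out after step 3
Initially T: 14, now '.': 15
Total burnt (originally-T cells now '.'): 4

Answer: 4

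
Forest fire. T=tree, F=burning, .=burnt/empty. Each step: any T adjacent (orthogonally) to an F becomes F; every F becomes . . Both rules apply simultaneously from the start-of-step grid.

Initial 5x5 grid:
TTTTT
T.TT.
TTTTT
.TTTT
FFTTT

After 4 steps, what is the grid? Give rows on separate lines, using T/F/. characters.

Step 1: 2 trees catch fire, 2 burn out
  TTTTT
  T.TT.
  TTTTT
  .FTTT
  ..FTT
Step 2: 3 trees catch fire, 2 burn out
  TTTTT
  T.TT.
  TFTTT
  ..FTT
  ...FT
Step 3: 4 trees catch fire, 3 burn out
  TTTTT
  T.TT.
  F.FTT
  ...FT
  ....F
Step 4: 4 trees catch fire, 4 burn out
  TTTTT
  F.FT.
  ...FT
  ....F
  .....

TTTTT
F.FT.
...FT
....F
.....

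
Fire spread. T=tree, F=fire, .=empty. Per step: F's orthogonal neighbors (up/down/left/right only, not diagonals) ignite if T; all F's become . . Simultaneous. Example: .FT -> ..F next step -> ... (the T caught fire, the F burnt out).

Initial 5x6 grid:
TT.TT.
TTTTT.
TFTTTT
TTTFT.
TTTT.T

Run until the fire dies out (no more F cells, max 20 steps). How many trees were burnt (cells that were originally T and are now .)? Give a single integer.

Step 1: +8 fires, +2 burnt (F count now 8)
Step 2: +8 fires, +8 burnt (F count now 8)
Step 3: +5 fires, +8 burnt (F count now 5)
Step 4: +1 fires, +5 burnt (F count now 1)
Step 5: +0 fires, +1 burnt (F count now 0)
Fire out after step 5
Initially T: 23, now '.': 29
Total burnt (originally-T cells now '.'): 22

Answer: 22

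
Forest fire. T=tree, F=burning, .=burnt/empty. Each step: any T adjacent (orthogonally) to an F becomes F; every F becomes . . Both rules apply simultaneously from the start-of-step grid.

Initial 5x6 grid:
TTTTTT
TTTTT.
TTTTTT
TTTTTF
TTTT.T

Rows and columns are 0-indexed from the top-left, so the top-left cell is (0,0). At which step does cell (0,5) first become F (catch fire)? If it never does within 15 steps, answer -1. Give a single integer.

Step 1: cell (0,5)='T' (+3 fires, +1 burnt)
Step 2: cell (0,5)='T' (+2 fires, +3 burnt)
Step 3: cell (0,5)='T' (+4 fires, +2 burnt)
Step 4: cell (0,5)='T' (+5 fires, +4 burnt)
Step 5: cell (0,5)='F' (+6 fires, +5 burnt)
  -> target ignites at step 5
Step 6: cell (0,5)='.' (+4 fires, +6 burnt)
Step 7: cell (0,5)='.' (+2 fires, +4 burnt)
Step 8: cell (0,5)='.' (+1 fires, +2 burnt)
Step 9: cell (0,5)='.' (+0 fires, +1 burnt)
  fire out at step 9

5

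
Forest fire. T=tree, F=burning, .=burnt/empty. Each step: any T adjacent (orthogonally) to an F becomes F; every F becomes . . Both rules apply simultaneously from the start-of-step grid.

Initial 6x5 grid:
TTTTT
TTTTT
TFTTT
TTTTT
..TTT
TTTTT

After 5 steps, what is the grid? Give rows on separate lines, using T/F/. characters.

Step 1: 4 trees catch fire, 1 burn out
  TTTTT
  TFTTT
  F.FTT
  TFTTT
  ..TTT
  TTTTT
Step 2: 6 trees catch fire, 4 burn out
  TFTTT
  F.FTT
  ...FT
  F.FTT
  ..TTT
  TTTTT
Step 3: 6 trees catch fire, 6 burn out
  F.FTT
  ...FT
  ....F
  ...FT
  ..FTT
  TTTTT
Step 4: 5 trees catch fire, 6 burn out
  ...FT
  ....F
  .....
  ....F
  ...FT
  TTFTT
Step 5: 4 trees catch fire, 5 burn out
  ....F
  .....
  .....
  .....
  ....F
  TF.FT

....F
.....
.....
.....
....F
TF.FT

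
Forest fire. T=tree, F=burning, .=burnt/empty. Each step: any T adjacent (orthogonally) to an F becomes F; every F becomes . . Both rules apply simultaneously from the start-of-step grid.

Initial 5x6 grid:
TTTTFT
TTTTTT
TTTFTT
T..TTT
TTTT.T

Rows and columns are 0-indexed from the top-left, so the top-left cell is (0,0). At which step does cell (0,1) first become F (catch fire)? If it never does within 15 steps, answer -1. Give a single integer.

Step 1: cell (0,1)='T' (+7 fires, +2 burnt)
Step 2: cell (0,1)='T' (+7 fires, +7 burnt)
Step 3: cell (0,1)='F' (+5 fires, +7 burnt)
  -> target ignites at step 3
Step 4: cell (0,1)='.' (+5 fires, +5 burnt)
Step 5: cell (0,1)='.' (+1 fires, +5 burnt)
Step 6: cell (0,1)='.' (+0 fires, +1 burnt)
  fire out at step 6

3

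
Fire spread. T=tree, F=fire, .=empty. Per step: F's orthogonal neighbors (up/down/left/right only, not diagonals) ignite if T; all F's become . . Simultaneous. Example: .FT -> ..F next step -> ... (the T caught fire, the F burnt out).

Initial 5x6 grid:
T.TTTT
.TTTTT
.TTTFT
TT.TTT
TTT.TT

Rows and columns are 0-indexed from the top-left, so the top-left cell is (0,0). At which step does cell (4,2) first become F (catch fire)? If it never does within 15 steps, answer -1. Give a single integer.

Step 1: cell (4,2)='T' (+4 fires, +1 burnt)
Step 2: cell (4,2)='T' (+7 fires, +4 burnt)
Step 3: cell (4,2)='T' (+5 fires, +7 burnt)
Step 4: cell (4,2)='T' (+3 fires, +5 burnt)
Step 5: cell (4,2)='T' (+2 fires, +3 burnt)
Step 6: cell (4,2)='F' (+2 fires, +2 burnt)
  -> target ignites at step 6
Step 7: cell (4,2)='.' (+0 fires, +2 burnt)
  fire out at step 7

6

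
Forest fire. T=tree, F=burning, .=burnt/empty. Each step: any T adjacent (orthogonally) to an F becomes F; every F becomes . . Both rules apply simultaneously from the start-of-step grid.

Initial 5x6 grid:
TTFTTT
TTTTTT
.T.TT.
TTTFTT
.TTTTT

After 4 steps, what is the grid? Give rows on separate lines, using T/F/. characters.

Step 1: 7 trees catch fire, 2 burn out
  TF.FTT
  TTFTTT
  .T.FT.
  TTF.FT
  .TTFTT
Step 2: 9 trees catch fire, 7 burn out
  F...FT
  TF.FTT
  .T..F.
  TF...F
  .TF.FT
Step 3: 7 trees catch fire, 9 burn out
  .....F
  F...FT
  .F....
  F.....
  .F...F
Step 4: 1 trees catch fire, 7 burn out
  ......
  .....F
  ......
  ......
  ......

......
.....F
......
......
......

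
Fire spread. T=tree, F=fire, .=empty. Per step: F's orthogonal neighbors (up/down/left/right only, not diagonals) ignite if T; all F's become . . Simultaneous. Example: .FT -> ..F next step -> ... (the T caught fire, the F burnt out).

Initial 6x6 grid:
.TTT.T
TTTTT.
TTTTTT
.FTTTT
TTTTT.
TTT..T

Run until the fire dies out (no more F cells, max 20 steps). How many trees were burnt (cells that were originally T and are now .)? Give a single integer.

Step 1: +3 fires, +1 burnt (F count now 3)
Step 2: +7 fires, +3 burnt (F count now 7)
Step 3: +8 fires, +7 burnt (F count now 8)
Step 4: +5 fires, +8 burnt (F count now 5)
Step 5: +3 fires, +5 burnt (F count now 3)
Step 6: +0 fires, +3 burnt (F count now 0)
Fire out after step 6
Initially T: 28, now '.': 34
Total burnt (originally-T cells now '.'): 26

Answer: 26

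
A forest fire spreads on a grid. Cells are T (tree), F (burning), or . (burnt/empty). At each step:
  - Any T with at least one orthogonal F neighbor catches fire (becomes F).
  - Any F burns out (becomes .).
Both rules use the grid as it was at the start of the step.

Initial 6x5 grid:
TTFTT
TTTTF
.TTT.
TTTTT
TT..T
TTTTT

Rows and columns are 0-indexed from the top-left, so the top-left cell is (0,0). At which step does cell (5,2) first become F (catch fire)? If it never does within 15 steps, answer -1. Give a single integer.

Step 1: cell (5,2)='T' (+5 fires, +2 burnt)
Step 2: cell (5,2)='T' (+4 fires, +5 burnt)
Step 3: cell (5,2)='T' (+4 fires, +4 burnt)
Step 4: cell (5,2)='T' (+2 fires, +4 burnt)
Step 5: cell (5,2)='T' (+3 fires, +2 burnt)
Step 6: cell (5,2)='T' (+3 fires, +3 burnt)
Step 7: cell (5,2)='F' (+3 fires, +3 burnt)
  -> target ignites at step 7
Step 8: cell (5,2)='.' (+0 fires, +3 burnt)
  fire out at step 8

7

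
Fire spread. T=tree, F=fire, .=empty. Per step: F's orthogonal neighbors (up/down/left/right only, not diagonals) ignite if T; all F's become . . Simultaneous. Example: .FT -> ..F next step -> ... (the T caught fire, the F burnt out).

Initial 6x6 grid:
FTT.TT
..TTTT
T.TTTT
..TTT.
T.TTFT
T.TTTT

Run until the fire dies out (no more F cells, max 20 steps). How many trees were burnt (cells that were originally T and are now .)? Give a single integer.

Answer: 22

Derivation:
Step 1: +5 fires, +2 burnt (F count now 5)
Step 2: +6 fires, +5 burnt (F count now 6)
Step 3: +6 fires, +6 burnt (F count now 6)
Step 4: +4 fires, +6 burnt (F count now 4)
Step 5: +1 fires, +4 burnt (F count now 1)
Step 6: +0 fires, +1 burnt (F count now 0)
Fire out after step 6
Initially T: 25, now '.': 33
Total burnt (originally-T cells now '.'): 22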